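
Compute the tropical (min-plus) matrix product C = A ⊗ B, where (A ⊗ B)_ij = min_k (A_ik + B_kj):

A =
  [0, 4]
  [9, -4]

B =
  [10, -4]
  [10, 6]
A ⊗ B =
  [10, -4]
  [6, 2]

Apply the min-plus product entry-by-entry:
  C[0][0] = min over k of (A[0][0] + B[0][0] = 0 + 10 = 10, A[0][1] + B[1][0] = 4 + 10 = 14) = 10 (attained at k = 0)
  C[0][1] = min over k of (A[0][0] + B[0][1] = 0 + -4 = -4, A[0][1] + B[1][1] = 4 + 6 = 10) = -4 (attained at k = 0)
  C[1][0] = min over k of (A[1][0] + B[0][0] = 9 + 10 = 19, A[1][1] + B[1][0] = -4 + 10 = 6) = 6 (attained at k = 1)
  C[1][1] = min over k of (A[1][0] + B[0][1] = 9 + -4 = 5, A[1][1] + B[1][1] = -4 + 6 = 2) = 2 (attained at k = 1)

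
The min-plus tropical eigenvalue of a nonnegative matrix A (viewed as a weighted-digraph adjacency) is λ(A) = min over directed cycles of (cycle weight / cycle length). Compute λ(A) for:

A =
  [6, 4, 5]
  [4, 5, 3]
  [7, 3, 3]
λ(A) = 3

Enumerate directed cycles and compute their means (weight / length). Sample:
  cycle 0 → 0: weight = 6, length = 1, mean = 6/1 ≈ 6.000
  cycle 1 → 1: weight = 5, length = 1, mean = 5/1 ≈ 5.000
  cycle 2 → 2: weight = 3, length = 1, mean = 3/1 ≈ 3.000
  cycle 0 → 1 → 0: weight = 8, length = 2, mean = 8/2 ≈ 4.000
  cycle 0 → 2 → 0: weight = 12, length = 2, mean = 12/2 ≈ 6.000
  cycle 1 → 0 → 1: weight = 8, length = 2, mean = 8/2 ≈ 4.000
Minimum mean = 3.000, attained e.g. along the cycle 2 → 2 with weight 3 and length 1. So λ(A) = 3/1 = 3.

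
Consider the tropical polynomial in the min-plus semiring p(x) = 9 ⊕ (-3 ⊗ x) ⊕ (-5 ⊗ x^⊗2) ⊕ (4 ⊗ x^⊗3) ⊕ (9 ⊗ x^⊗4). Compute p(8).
p(8) = 5

A tropical monomial a ⊗ x^⊗i evaluates to a + i · x. Evaluating each term at x = 8:
  Term 0 contributes 9 + 0 · 8 = 9
  Term 1 contributes -3 + 1 · 8 = 5
  Term 2 contributes -5 + 2 · 8 = 11
  Term 3 contributes 4 + 3 · 8 = 28
  Term 4 contributes 9 + 4 · 8 = 41
p(8) = ⊕ of these = min[9, 5, 11, 28, 41] = 5.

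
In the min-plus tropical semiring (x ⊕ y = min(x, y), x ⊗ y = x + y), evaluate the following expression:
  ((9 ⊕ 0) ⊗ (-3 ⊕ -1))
((9 ⊕ 0) ⊗ (-3 ⊕ -1)) = -3

Expand innermost to outermost. Recall ⊕ takes the minimum of its arguments and ⊗ takes their sum. Working out the expression ((9 ⊕ 0) ⊗ (-3 ⊕ -1)) gives -3.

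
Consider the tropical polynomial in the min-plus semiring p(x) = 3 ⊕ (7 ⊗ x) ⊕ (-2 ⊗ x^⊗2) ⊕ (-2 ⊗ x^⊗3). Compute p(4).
p(4) = 3

A tropical monomial a ⊗ x^⊗i evaluates to a + i · x. Evaluating each term at x = 4:
  Term 0 contributes 3 + 0 · 4 = 3
  Term 1 contributes 7 + 1 · 4 = 11
  Term 2 contributes -2 + 2 · 4 = 6
  Term 3 contributes -2 + 3 · 4 = 10
p(4) = ⊕ of these = min[3, 11, 6, 10] = 3.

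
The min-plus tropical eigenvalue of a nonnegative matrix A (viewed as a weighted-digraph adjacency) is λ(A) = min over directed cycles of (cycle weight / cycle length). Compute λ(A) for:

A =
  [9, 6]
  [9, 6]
λ(A) = 6

Enumerate directed cycles and compute their means (weight / length). Sample:
  cycle 0 → 0: weight = 9, length = 1, mean = 9/1 ≈ 9.000
  cycle 1 → 1: weight = 6, length = 1, mean = 6/1 ≈ 6.000
  cycle 0 → 1 → 0: weight = 15, length = 2, mean = 15/2 ≈ 7.500
  cycle 1 → 0 → 1: weight = 15, length = 2, mean = 15/2 ≈ 7.500
Minimum mean = 6.000, attained e.g. along the cycle 1 → 1 with weight 6 and length 1. So λ(A) = 6/1 = 6.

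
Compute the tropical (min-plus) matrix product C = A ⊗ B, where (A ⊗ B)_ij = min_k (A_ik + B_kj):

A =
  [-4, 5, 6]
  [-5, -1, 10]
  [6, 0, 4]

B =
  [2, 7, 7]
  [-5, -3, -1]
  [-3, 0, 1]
A ⊗ B =
  [-2, 2, 3]
  [-6, -4, -2]
  [-5, -3, -1]

Apply the min-plus product entry-by-entry:
  C[0][0] = min over k of (A[0][0] + B[0][0] = -4 + 2 = -2, A[0][1] + B[1][0] = 5 + -5 = 0, A[0][2] + B[2][0] = 6 + -3 = 3) = -2 (attained at k = 0)
  C[0][1] = min over k of (A[0][0] + B[0][1] = -4 + 7 = 3, A[0][1] + B[1][1] = 5 + -3 = 2, A[0][2] + B[2][1] = 6 + 0 = 6) = 2 (attained at k = 1)
  C[0][2] = min over k of (A[0][0] + B[0][2] = -4 + 7 = 3, A[0][1] + B[1][2] = 5 + -1 = 4, A[0][2] + B[2][2] = 6 + 1 = 7) = 3 (attained at k = 0)
  C[1][0] = min over k of (A[1][0] + B[0][0] = -5 + 2 = -3, A[1][1] + B[1][0] = -1 + -5 = -6, A[1][2] + B[2][0] = 10 + -3 = 7) = -6 (attained at k = 1)
  C[1][1] = min over k of (A[1][0] + B[0][1] = -5 + 7 = 2, A[1][1] + B[1][1] = -1 + -3 = -4, A[1][2] + B[2][1] = 10 + 0 = 10) = -4 (attained at k = 1)
  C[1][2] = min over k of (A[1][0] + B[0][2] = -5 + 7 = 2, A[1][1] + B[1][2] = -1 + -1 = -2, A[1][2] + B[2][2] = 10 + 1 = 11) = -2 (attained at k = 1)
  C[2][0] = min over k of (A[2][0] + B[0][0] = 6 + 2 = 8, A[2][1] + B[1][0] = 0 + -5 = -5, A[2][2] + B[2][0] = 4 + -3 = 1) = -5 (attained at k = 1)
  C[2][1] = min over k of (A[2][0] + B[0][1] = 6 + 7 = 13, A[2][1] + B[1][1] = 0 + -3 = -3, A[2][2] + B[2][1] = 4 + 0 = 4) = -3 (attained at k = 1)
  C[2][2] = min over k of (A[2][0] + B[0][2] = 6 + 7 = 13, A[2][1] + B[1][2] = 0 + -1 = -1, A[2][2] + B[2][2] = 4 + 1 = 5) = -1 (attained at k = 1)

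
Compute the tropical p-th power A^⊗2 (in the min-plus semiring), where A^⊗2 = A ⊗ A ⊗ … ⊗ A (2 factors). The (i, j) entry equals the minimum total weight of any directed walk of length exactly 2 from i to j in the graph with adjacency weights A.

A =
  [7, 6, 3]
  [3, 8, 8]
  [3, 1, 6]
A^⊗2 =
  [6, 4, 9]
  [10, 9, 6]
  [4, 7, 6]

Each entry (A^⊗2)_ij equals the minimum over all length-2 walks i = v_0 → v_1 → … → v_2 = j of Σ_t A[v_t][v_{t+1}]. For example, for (i, j) = (0, 2) we minimise over 3 possible intermediate vertex sequences; the minimum is 9, attained along the walk 0 → 2 → 2.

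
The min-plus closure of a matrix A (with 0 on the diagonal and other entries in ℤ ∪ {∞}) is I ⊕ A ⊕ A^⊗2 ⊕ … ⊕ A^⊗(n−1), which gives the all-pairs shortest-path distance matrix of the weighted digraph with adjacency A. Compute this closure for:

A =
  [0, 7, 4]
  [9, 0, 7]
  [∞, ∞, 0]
Closure =
  [0, 7, 4]
  [9, 0, 7]
  [∞, ∞, 0]

This is the Floyd-Warshall all-pairs shortest-path computation. For each intermediate vertex k = 0, 1, …, 2, update dist[i][j] ← min(dist[i][j], dist[i][k] + dist[k][j]). The final matrix gives, for each (i, j), the minimum total weight of any directed path from i to j (possibly empty when i = j).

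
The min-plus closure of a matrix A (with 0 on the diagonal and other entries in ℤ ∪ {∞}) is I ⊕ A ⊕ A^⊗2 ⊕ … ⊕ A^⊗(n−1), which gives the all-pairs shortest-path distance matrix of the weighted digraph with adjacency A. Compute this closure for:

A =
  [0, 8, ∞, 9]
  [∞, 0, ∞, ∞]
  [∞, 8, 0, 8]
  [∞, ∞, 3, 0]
Closure =
  [0, 8, 12, 9]
  [∞, 0, ∞, ∞]
  [∞, 8, 0, 8]
  [∞, 11, 3, 0]

This is the Floyd-Warshall all-pairs shortest-path computation. For each intermediate vertex k = 0, 1, …, 3, update dist[i][j] ← min(dist[i][j], dist[i][k] + dist[k][j]). The final matrix gives, for each (i, j), the minimum total weight of any directed path from i to j (possibly empty when i = j).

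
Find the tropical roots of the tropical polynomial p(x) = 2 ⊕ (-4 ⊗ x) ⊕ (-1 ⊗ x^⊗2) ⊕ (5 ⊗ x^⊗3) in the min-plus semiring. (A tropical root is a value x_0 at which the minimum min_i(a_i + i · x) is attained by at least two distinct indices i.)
Roots: {-6, -3, 6}

Each tropical root is a break point of the lower envelope of the lines y = a_i + i · x (there are 4 lines, with slopes 0, 1, ..., 3). Only the lines that attain the minimum somewhere contribute to roots; other lines are dominated. Here the surviving (envelope) indices are i = 3, i = 2, i = 1, i = 0.
Intersections between consecutive envelope lines give the roots: for adjacent envelope indices i < j the intersection is x = (a_i − a_j) / (j − i). Reading off the sorted break points: {-6, -3, 6}.
Verification: at each break x_0, at least two indices attain the minimum of min_i(a_i + i · x_0).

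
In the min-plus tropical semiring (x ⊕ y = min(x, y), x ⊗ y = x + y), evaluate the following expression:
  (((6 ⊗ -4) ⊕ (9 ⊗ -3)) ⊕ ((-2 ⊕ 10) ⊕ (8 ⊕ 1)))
(((6 ⊗ -4) ⊕ (9 ⊗ -3)) ⊕ ((-2 ⊕ 10) ⊕ (8 ⊕ 1))) = -2

Expand innermost to outermost. Recall ⊕ takes the minimum of its arguments and ⊗ takes their sum. Working out the expression (((6 ⊗ -4) ⊕ (9 ⊗ -3)) ⊕ ((-2 ⊕ 10) ⊕ (8 ⊕ 1))) gives -2.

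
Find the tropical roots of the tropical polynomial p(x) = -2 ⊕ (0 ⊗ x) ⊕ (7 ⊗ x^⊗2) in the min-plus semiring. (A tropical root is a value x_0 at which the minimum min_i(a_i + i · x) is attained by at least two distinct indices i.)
Roots: {-7, -2}

Each tropical root is a break point of the lower envelope of the lines y = a_i + i · x (there are 3 lines, with slopes 0, 1, ..., 2). Only the lines that attain the minimum somewhere contribute to roots; other lines are dominated. Here the surviving (envelope) indices are i = 2, i = 1, i = 0.
Intersections between consecutive envelope lines give the roots: for adjacent envelope indices i < j the intersection is x = (a_i − a_j) / (j − i). Reading off the sorted break points: {-7, -2}.
Verification: at each break x_0, at least two indices attain the minimum of min_i(a_i + i · x_0).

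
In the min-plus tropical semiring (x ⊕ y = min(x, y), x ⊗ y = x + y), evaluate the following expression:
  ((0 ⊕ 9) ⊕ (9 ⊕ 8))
((0 ⊕ 9) ⊕ (9 ⊕ 8)) = 0

Expand innermost to outermost. Recall ⊕ takes the minimum of its arguments and ⊗ takes their sum. Working out the expression ((0 ⊕ 9) ⊕ (9 ⊕ 8)) gives 0.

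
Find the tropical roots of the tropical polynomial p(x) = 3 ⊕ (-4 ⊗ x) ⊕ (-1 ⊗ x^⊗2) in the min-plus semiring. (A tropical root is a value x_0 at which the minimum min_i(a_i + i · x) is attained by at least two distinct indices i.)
Roots: {-3, 7}

Each tropical root is a break point of the lower envelope of the lines y = a_i + i · x (there are 3 lines, with slopes 0, 1, ..., 2). Only the lines that attain the minimum somewhere contribute to roots; other lines are dominated. Here the surviving (envelope) indices are i = 2, i = 1, i = 0.
Intersections between consecutive envelope lines give the roots: for adjacent envelope indices i < j the intersection is x = (a_i − a_j) / (j − i). Reading off the sorted break points: {-3, 7}.
Verification: at each break x_0, at least two indices attain the minimum of min_i(a_i + i · x_0).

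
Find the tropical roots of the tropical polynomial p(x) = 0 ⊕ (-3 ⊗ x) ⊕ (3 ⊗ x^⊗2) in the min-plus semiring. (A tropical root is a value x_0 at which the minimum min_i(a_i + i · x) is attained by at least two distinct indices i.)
Roots: {-6, 3}

Each tropical root is a break point of the lower envelope of the lines y = a_i + i · x (there are 3 lines, with slopes 0, 1, ..., 2). Only the lines that attain the minimum somewhere contribute to roots; other lines are dominated. Here the surviving (envelope) indices are i = 2, i = 1, i = 0.
Intersections between consecutive envelope lines give the roots: for adjacent envelope indices i < j the intersection is x = (a_i − a_j) / (j − i). Reading off the sorted break points: {-6, 3}.
Verification: at each break x_0, at least two indices attain the minimum of min_i(a_i + i · x_0).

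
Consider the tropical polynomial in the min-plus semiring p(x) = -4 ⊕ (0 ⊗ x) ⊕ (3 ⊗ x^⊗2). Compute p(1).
p(1) = -4

A tropical monomial a ⊗ x^⊗i evaluates to a + i · x. Evaluating each term at x = 1:
  Term 0 contributes -4 + 0 · 1 = -4
  Term 1 contributes 0 + 1 · 1 = 1
  Term 2 contributes 3 + 2 · 1 = 5
p(1) = ⊕ of these = min[-4, 1, 5] = -4.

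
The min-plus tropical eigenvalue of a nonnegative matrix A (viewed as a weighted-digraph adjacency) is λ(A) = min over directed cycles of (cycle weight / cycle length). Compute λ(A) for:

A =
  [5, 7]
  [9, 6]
λ(A) = 5

Enumerate directed cycles and compute their means (weight / length). Sample:
  cycle 0 → 0: weight = 5, length = 1, mean = 5/1 ≈ 5.000
  cycle 1 → 1: weight = 6, length = 1, mean = 6/1 ≈ 6.000
  cycle 0 → 1 → 0: weight = 16, length = 2, mean = 16/2 ≈ 8.000
  cycle 1 → 0 → 1: weight = 16, length = 2, mean = 16/2 ≈ 8.000
Minimum mean = 5.000, attained e.g. along the cycle 0 → 0 with weight 5 and length 1. So λ(A) = 5/1 = 5.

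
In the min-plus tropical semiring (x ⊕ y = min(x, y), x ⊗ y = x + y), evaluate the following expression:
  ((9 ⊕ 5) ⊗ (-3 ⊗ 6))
((9 ⊕ 5) ⊗ (-3 ⊗ 6)) = 8

Expand innermost to outermost. Recall ⊕ takes the minimum of its arguments and ⊗ takes their sum. Working out the expression ((9 ⊕ 5) ⊗ (-3 ⊗ 6)) gives 8.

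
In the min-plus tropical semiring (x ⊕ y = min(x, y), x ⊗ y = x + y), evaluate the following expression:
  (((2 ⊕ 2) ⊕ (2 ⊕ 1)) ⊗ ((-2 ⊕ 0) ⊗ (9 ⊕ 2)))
(((2 ⊕ 2) ⊕ (2 ⊕ 1)) ⊗ ((-2 ⊕ 0) ⊗ (9 ⊕ 2))) = 1

Expand innermost to outermost. Recall ⊕ takes the minimum of its arguments and ⊗ takes their sum. Working out the expression (((2 ⊕ 2) ⊕ (2 ⊕ 1)) ⊗ ((-2 ⊕ 0) ⊗ (9 ⊕ 2))) gives 1.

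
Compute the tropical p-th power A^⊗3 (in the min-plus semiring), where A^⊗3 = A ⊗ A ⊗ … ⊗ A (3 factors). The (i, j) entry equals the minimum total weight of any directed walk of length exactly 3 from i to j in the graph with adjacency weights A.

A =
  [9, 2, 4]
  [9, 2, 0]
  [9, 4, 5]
A^⊗3 =
  [11, 6, 4]
  [11, 6, 4]
  [13, 8, 6]

Each entry (A^⊗3)_ij equals the minimum over all length-3 walks i = v_0 → v_1 → … → v_3 = j of Σ_t A[v_t][v_{t+1}]. For example, for (i, j) = (0, 2) we minimise over 9 possible intermediate vertex sequences; the minimum is 4, attained along the walk 0 → 1 → 1 → 2.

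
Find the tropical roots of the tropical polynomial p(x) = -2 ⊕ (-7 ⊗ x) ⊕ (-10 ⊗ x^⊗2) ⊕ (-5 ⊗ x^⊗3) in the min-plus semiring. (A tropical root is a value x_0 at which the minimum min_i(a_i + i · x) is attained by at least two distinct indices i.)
Roots: {-5, 3, 5}

Each tropical root is a break point of the lower envelope of the lines y = a_i + i · x (there are 4 lines, with slopes 0, 1, ..., 3). Only the lines that attain the minimum somewhere contribute to roots; other lines are dominated. Here the surviving (envelope) indices are i = 3, i = 2, i = 1, i = 0.
Intersections between consecutive envelope lines give the roots: for adjacent envelope indices i < j the intersection is x = (a_i − a_j) / (j − i). Reading off the sorted break points: {-5, 3, 5}.
Verification: at each break x_0, at least two indices attain the minimum of min_i(a_i + i · x_0).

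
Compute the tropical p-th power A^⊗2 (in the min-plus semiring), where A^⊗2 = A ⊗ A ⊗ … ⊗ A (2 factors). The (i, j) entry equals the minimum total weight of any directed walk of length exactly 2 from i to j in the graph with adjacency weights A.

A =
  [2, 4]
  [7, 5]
A^⊗2 =
  [4, 6]
  [9, 10]

Each entry (A^⊗2)_ij equals the minimum over all length-2 walks i = v_0 → v_1 → … → v_2 = j of Σ_t A[v_t][v_{t+1}]. For example, for (i, j) = (0, 1) we minimise over 2 possible intermediate vertex sequences; the minimum is 6, attained along the walk 0 → 0 → 1.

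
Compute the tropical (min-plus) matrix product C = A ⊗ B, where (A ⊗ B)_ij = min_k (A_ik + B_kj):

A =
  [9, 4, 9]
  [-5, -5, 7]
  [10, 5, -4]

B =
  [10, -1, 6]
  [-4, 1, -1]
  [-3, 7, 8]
A ⊗ B =
  [0, 5, 3]
  [-9, -6, -6]
  [-7, 3, 4]

Apply the min-plus product entry-by-entry:
  C[0][0] = min over k of (A[0][0] + B[0][0] = 9 + 10 = 19, A[0][1] + B[1][0] = 4 + -4 = 0, A[0][2] + B[2][0] = 9 + -3 = 6) = 0 (attained at k = 1)
  C[0][1] = min over k of (A[0][0] + B[0][1] = 9 + -1 = 8, A[0][1] + B[1][1] = 4 + 1 = 5, A[0][2] + B[2][1] = 9 + 7 = 16) = 5 (attained at k = 1)
  C[0][2] = min over k of (A[0][0] + B[0][2] = 9 + 6 = 15, A[0][1] + B[1][2] = 4 + -1 = 3, A[0][2] + B[2][2] = 9 + 8 = 17) = 3 (attained at k = 1)
  C[1][0] = min over k of (A[1][0] + B[0][0] = -5 + 10 = 5, A[1][1] + B[1][0] = -5 + -4 = -9, A[1][2] + B[2][0] = 7 + -3 = 4) = -9 (attained at k = 1)
  C[1][1] = min over k of (A[1][0] + B[0][1] = -5 + -1 = -6, A[1][1] + B[1][1] = -5 + 1 = -4, A[1][2] + B[2][1] = 7 + 7 = 14) = -6 (attained at k = 0)
  C[1][2] = min over k of (A[1][0] + B[0][2] = -5 + 6 = 1, A[1][1] + B[1][2] = -5 + -1 = -6, A[1][2] + B[2][2] = 7 + 8 = 15) = -6 (attained at k = 1)
  C[2][0] = min over k of (A[2][0] + B[0][0] = 10 + 10 = 20, A[2][1] + B[1][0] = 5 + -4 = 1, A[2][2] + B[2][0] = -4 + -3 = -7) = -7 (attained at k = 2)
  C[2][1] = min over k of (A[2][0] + B[0][1] = 10 + -1 = 9, A[2][1] + B[1][1] = 5 + 1 = 6, A[2][2] + B[2][1] = -4 + 7 = 3) = 3 (attained at k = 2)
  C[2][2] = min over k of (A[2][0] + B[0][2] = 10 + 6 = 16, A[2][1] + B[1][2] = 5 + -1 = 4, A[2][2] + B[2][2] = -4 + 8 = 4) = 4 (attained at k = 1)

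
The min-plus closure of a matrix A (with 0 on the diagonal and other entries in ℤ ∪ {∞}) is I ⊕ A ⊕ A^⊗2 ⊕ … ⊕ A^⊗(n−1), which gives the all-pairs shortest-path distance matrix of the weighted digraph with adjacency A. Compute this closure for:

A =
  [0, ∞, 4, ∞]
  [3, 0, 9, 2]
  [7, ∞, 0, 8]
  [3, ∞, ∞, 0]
Closure =
  [0, ∞, 4, 12]
  [3, 0, 7, 2]
  [7, ∞, 0, 8]
  [3, ∞, 7, 0]

This is the Floyd-Warshall all-pairs shortest-path computation. For each intermediate vertex k = 0, 1, …, 3, update dist[i][j] ← min(dist[i][j], dist[i][k] + dist[k][j]). The final matrix gives, for each (i, j), the minimum total weight of any directed path from i to j (possibly empty when i = j).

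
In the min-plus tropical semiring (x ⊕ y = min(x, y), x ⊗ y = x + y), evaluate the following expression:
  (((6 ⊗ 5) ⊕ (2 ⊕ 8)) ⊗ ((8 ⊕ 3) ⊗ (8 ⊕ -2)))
(((6 ⊗ 5) ⊕ (2 ⊕ 8)) ⊗ ((8 ⊕ 3) ⊗ (8 ⊕ -2))) = 3

Expand innermost to outermost. Recall ⊕ takes the minimum of its arguments and ⊗ takes their sum. Working out the expression (((6 ⊗ 5) ⊕ (2 ⊕ 8)) ⊗ ((8 ⊕ 3) ⊗ (8 ⊕ -2))) gives 3.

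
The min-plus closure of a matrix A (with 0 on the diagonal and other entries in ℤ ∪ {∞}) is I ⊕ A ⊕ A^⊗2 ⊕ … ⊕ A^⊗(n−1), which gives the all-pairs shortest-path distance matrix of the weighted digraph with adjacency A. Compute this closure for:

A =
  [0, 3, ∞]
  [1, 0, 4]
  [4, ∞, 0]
Closure =
  [0, 3, 7]
  [1, 0, 4]
  [4, 7, 0]

This is the Floyd-Warshall all-pairs shortest-path computation. For each intermediate vertex k = 0, 1, …, 2, update dist[i][j] ← min(dist[i][j], dist[i][k] + dist[k][j]). The final matrix gives, for each (i, j), the minimum total weight of any directed path from i to j (possibly empty when i = j).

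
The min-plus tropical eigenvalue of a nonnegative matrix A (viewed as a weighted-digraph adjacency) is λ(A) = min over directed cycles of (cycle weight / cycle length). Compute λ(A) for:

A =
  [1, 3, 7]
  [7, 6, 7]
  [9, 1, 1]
λ(A) = 1

Enumerate directed cycles and compute their means (weight / length). Sample:
  cycle 0 → 0: weight = 1, length = 1, mean = 1/1 ≈ 1.000
  cycle 1 → 1: weight = 6, length = 1, mean = 6/1 ≈ 6.000
  cycle 2 → 2: weight = 1, length = 1, mean = 1/1 ≈ 1.000
  cycle 0 → 1 → 0: weight = 10, length = 2, mean = 10/2 ≈ 5.000
  cycle 0 → 2 → 0: weight = 16, length = 2, mean = 16/2 ≈ 8.000
  cycle 1 → 0 → 1: weight = 10, length = 2, mean = 10/2 ≈ 5.000
Minimum mean = 1.000, attained e.g. along the cycle 0 → 0 with weight 1 and length 1. So λ(A) = 1/1 = 1.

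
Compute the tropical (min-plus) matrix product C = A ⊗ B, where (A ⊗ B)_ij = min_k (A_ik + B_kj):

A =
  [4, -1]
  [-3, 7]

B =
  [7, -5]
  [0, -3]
A ⊗ B =
  [-1, -4]
  [4, -8]

Apply the min-plus product entry-by-entry:
  C[0][0] = min over k of (A[0][0] + B[0][0] = 4 + 7 = 11, A[0][1] + B[1][0] = -1 + 0 = -1) = -1 (attained at k = 1)
  C[0][1] = min over k of (A[0][0] + B[0][1] = 4 + -5 = -1, A[0][1] + B[1][1] = -1 + -3 = -4) = -4 (attained at k = 1)
  C[1][0] = min over k of (A[1][0] + B[0][0] = -3 + 7 = 4, A[1][1] + B[1][0] = 7 + 0 = 7) = 4 (attained at k = 0)
  C[1][1] = min over k of (A[1][0] + B[0][1] = -3 + -5 = -8, A[1][1] + B[1][1] = 7 + -3 = 4) = -8 (attained at k = 0)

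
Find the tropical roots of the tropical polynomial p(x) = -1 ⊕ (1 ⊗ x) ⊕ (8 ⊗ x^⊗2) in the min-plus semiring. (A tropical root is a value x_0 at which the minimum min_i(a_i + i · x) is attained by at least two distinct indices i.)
Roots: {-7, -2}

Each tropical root is a break point of the lower envelope of the lines y = a_i + i · x (there are 3 lines, with slopes 0, 1, ..., 2). Only the lines that attain the minimum somewhere contribute to roots; other lines are dominated. Here the surviving (envelope) indices are i = 2, i = 1, i = 0.
Intersections between consecutive envelope lines give the roots: for adjacent envelope indices i < j the intersection is x = (a_i − a_j) / (j − i). Reading off the sorted break points: {-7, -2}.
Verification: at each break x_0, at least two indices attain the minimum of min_i(a_i + i · x_0).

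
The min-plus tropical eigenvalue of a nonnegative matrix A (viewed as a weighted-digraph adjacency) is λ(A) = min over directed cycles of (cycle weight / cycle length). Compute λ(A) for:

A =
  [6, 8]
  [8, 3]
λ(A) = 3

Enumerate directed cycles and compute their means (weight / length). Sample:
  cycle 0 → 0: weight = 6, length = 1, mean = 6/1 ≈ 6.000
  cycle 1 → 1: weight = 3, length = 1, mean = 3/1 ≈ 3.000
  cycle 0 → 1 → 0: weight = 16, length = 2, mean = 16/2 ≈ 8.000
  cycle 1 → 0 → 1: weight = 16, length = 2, mean = 16/2 ≈ 8.000
Minimum mean = 3.000, attained e.g. along the cycle 1 → 1 with weight 3 and length 1. So λ(A) = 3/1 = 3.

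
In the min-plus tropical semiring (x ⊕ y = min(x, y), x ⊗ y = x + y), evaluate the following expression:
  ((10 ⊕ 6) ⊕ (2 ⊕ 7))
((10 ⊕ 6) ⊕ (2 ⊕ 7)) = 2

Expand innermost to outermost. Recall ⊕ takes the minimum of its arguments and ⊗ takes their sum. Working out the expression ((10 ⊕ 6) ⊕ (2 ⊕ 7)) gives 2.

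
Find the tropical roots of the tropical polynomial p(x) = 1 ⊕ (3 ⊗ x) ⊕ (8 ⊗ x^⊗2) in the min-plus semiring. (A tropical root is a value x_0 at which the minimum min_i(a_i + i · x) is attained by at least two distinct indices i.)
Roots: {-5, -2}

Each tropical root is a break point of the lower envelope of the lines y = a_i + i · x (there are 3 lines, with slopes 0, 1, ..., 2). Only the lines that attain the minimum somewhere contribute to roots; other lines are dominated. Here the surviving (envelope) indices are i = 2, i = 1, i = 0.
Intersections between consecutive envelope lines give the roots: for adjacent envelope indices i < j the intersection is x = (a_i − a_j) / (j − i). Reading off the sorted break points: {-5, -2}.
Verification: at each break x_0, at least two indices attain the minimum of min_i(a_i + i · x_0).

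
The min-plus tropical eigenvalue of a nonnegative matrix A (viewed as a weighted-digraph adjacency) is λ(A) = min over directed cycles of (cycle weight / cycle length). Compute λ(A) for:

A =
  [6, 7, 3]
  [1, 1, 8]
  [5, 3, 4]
λ(A) = 1

Enumerate directed cycles and compute their means (weight / length). Sample:
  cycle 0 → 0: weight = 6, length = 1, mean = 6/1 ≈ 6.000
  cycle 1 → 1: weight = 1, length = 1, mean = 1/1 ≈ 1.000
  cycle 2 → 2: weight = 4, length = 1, mean = 4/1 ≈ 4.000
  cycle 0 → 1 → 0: weight = 8, length = 2, mean = 8/2 ≈ 4.000
  cycle 0 → 2 → 0: weight = 8, length = 2, mean = 8/2 ≈ 4.000
  cycle 1 → 0 → 1: weight = 8, length = 2, mean = 8/2 ≈ 4.000
Minimum mean = 1.000, attained e.g. along the cycle 1 → 1 with weight 1 and length 1. So λ(A) = 1/1 = 1.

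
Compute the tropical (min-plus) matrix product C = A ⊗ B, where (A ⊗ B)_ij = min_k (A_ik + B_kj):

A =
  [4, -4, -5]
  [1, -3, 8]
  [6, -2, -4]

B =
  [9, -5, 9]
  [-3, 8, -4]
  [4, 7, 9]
A ⊗ B =
  [-7, -1, -8]
  [-6, -4, -7]
  [-5, 1, -6]

Apply the min-plus product entry-by-entry:
  C[0][0] = min over k of (A[0][0] + B[0][0] = 4 + 9 = 13, A[0][1] + B[1][0] = -4 + -3 = -7, A[0][2] + B[2][0] = -5 + 4 = -1) = -7 (attained at k = 1)
  C[0][1] = min over k of (A[0][0] + B[0][1] = 4 + -5 = -1, A[0][1] + B[1][1] = -4 + 8 = 4, A[0][2] + B[2][1] = -5 + 7 = 2) = -1 (attained at k = 0)
  C[0][2] = min over k of (A[0][0] + B[0][2] = 4 + 9 = 13, A[0][1] + B[1][2] = -4 + -4 = -8, A[0][2] + B[2][2] = -5 + 9 = 4) = -8 (attained at k = 1)
  C[1][0] = min over k of (A[1][0] + B[0][0] = 1 + 9 = 10, A[1][1] + B[1][0] = -3 + -3 = -6, A[1][2] + B[2][0] = 8 + 4 = 12) = -6 (attained at k = 1)
  C[1][1] = min over k of (A[1][0] + B[0][1] = 1 + -5 = -4, A[1][1] + B[1][1] = -3 + 8 = 5, A[1][2] + B[2][1] = 8 + 7 = 15) = -4 (attained at k = 0)
  C[1][2] = min over k of (A[1][0] + B[0][2] = 1 + 9 = 10, A[1][1] + B[1][2] = -3 + -4 = -7, A[1][2] + B[2][2] = 8 + 9 = 17) = -7 (attained at k = 1)
  C[2][0] = min over k of (A[2][0] + B[0][0] = 6 + 9 = 15, A[2][1] + B[1][0] = -2 + -3 = -5, A[2][2] + B[2][0] = -4 + 4 = 0) = -5 (attained at k = 1)
  C[2][1] = min over k of (A[2][0] + B[0][1] = 6 + -5 = 1, A[2][1] + B[1][1] = -2 + 8 = 6, A[2][2] + B[2][1] = -4 + 7 = 3) = 1 (attained at k = 0)
  C[2][2] = min over k of (A[2][0] + B[0][2] = 6 + 9 = 15, A[2][1] + B[1][2] = -2 + -4 = -6, A[2][2] + B[2][2] = -4 + 9 = 5) = -6 (attained at k = 1)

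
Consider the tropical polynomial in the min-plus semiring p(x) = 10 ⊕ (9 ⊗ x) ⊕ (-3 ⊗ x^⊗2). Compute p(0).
p(0) = -3

A tropical monomial a ⊗ x^⊗i evaluates to a + i · x. Evaluating each term at x = 0:
  Term 0 contributes 10 + 0 · 0 = 10
  Term 1 contributes 9 + 1 · 0 = 9
  Term 2 contributes -3 + 2 · 0 = -3
p(0) = ⊕ of these = min[10, 9, -3] = -3.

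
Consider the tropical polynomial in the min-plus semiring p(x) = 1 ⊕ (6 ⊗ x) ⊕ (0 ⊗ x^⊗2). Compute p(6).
p(6) = 1

A tropical monomial a ⊗ x^⊗i evaluates to a + i · x. Evaluating each term at x = 6:
  Term 0 contributes 1 + 0 · 6 = 1
  Term 1 contributes 6 + 1 · 6 = 12
  Term 2 contributes 0 + 2 · 6 = 12
p(6) = ⊕ of these = min[1, 12, 12] = 1.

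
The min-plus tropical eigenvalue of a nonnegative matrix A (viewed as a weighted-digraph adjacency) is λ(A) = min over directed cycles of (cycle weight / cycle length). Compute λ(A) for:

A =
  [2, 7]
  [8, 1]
λ(A) = 1

Enumerate directed cycles and compute their means (weight / length). Sample:
  cycle 0 → 0: weight = 2, length = 1, mean = 2/1 ≈ 2.000
  cycle 1 → 1: weight = 1, length = 1, mean = 1/1 ≈ 1.000
  cycle 0 → 1 → 0: weight = 15, length = 2, mean = 15/2 ≈ 7.500
  cycle 1 → 0 → 1: weight = 15, length = 2, mean = 15/2 ≈ 7.500
Minimum mean = 1.000, attained e.g. along the cycle 1 → 1 with weight 1 and length 1. So λ(A) = 1/1 = 1.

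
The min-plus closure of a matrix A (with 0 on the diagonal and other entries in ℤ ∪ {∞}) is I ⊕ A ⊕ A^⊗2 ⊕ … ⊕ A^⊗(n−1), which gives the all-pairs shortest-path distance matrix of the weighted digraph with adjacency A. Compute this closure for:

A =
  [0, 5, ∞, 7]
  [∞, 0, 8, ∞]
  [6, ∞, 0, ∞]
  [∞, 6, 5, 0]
Closure =
  [0, 5, 12, 7]
  [14, 0, 8, 21]
  [6, 11, 0, 13]
  [11, 6, 5, 0]

This is the Floyd-Warshall all-pairs shortest-path computation. For each intermediate vertex k = 0, 1, …, 3, update dist[i][j] ← min(dist[i][j], dist[i][k] + dist[k][j]). The final matrix gives, for each (i, j), the minimum total weight of any directed path from i to j (possibly empty when i = j).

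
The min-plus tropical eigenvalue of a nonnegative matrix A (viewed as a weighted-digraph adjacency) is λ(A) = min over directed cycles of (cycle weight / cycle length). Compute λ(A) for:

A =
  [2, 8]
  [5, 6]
λ(A) = 2

Enumerate directed cycles and compute their means (weight / length). Sample:
  cycle 0 → 0: weight = 2, length = 1, mean = 2/1 ≈ 2.000
  cycle 1 → 1: weight = 6, length = 1, mean = 6/1 ≈ 6.000
  cycle 0 → 1 → 0: weight = 13, length = 2, mean = 13/2 ≈ 6.500
  cycle 1 → 0 → 1: weight = 13, length = 2, mean = 13/2 ≈ 6.500
Minimum mean = 2.000, attained e.g. along the cycle 0 → 0 with weight 2 and length 1. So λ(A) = 2/1 = 2.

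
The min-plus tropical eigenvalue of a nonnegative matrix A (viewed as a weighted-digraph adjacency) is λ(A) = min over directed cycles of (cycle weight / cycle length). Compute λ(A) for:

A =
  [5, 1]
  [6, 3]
λ(A) = 3

Enumerate directed cycles and compute their means (weight / length). Sample:
  cycle 0 → 0: weight = 5, length = 1, mean = 5/1 ≈ 5.000
  cycle 1 → 1: weight = 3, length = 1, mean = 3/1 ≈ 3.000
  cycle 0 → 1 → 0: weight = 7, length = 2, mean = 7/2 ≈ 3.500
  cycle 1 → 0 → 1: weight = 7, length = 2, mean = 7/2 ≈ 3.500
Minimum mean = 3.000, attained e.g. along the cycle 1 → 1 with weight 3 and length 1. So λ(A) = 3/1 = 3.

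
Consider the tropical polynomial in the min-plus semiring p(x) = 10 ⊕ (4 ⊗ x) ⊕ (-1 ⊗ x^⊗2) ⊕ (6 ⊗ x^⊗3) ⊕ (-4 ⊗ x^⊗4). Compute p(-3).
p(-3) = -16

A tropical monomial a ⊗ x^⊗i evaluates to a + i · x. Evaluating each term at x = -3:
  Term 0 contributes 10 + 0 · -3 = 10
  Term 1 contributes 4 + 1 · -3 = 1
  Term 2 contributes -1 + 2 · -3 = -7
  Term 3 contributes 6 + 3 · -3 = -3
  Term 4 contributes -4 + 4 · -3 = -16
p(-3) = ⊕ of these = min[10, 1, -7, -3, -16] = -16.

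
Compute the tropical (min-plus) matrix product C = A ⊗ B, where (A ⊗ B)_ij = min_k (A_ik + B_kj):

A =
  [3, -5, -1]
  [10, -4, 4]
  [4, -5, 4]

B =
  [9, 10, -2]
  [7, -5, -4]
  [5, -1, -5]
A ⊗ B =
  [2, -10, -9]
  [3, -9, -8]
  [2, -10, -9]

Apply the min-plus product entry-by-entry:
  C[0][0] = min over k of (A[0][0] + B[0][0] = 3 + 9 = 12, A[0][1] + B[1][0] = -5 + 7 = 2, A[0][2] + B[2][0] = -1 + 5 = 4) = 2 (attained at k = 1)
  C[0][1] = min over k of (A[0][0] + B[0][1] = 3 + 10 = 13, A[0][1] + B[1][1] = -5 + -5 = -10, A[0][2] + B[2][1] = -1 + -1 = -2) = -10 (attained at k = 1)
  C[0][2] = min over k of (A[0][0] + B[0][2] = 3 + -2 = 1, A[0][1] + B[1][2] = -5 + -4 = -9, A[0][2] + B[2][2] = -1 + -5 = -6) = -9 (attained at k = 1)
  C[1][0] = min over k of (A[1][0] + B[0][0] = 10 + 9 = 19, A[1][1] + B[1][0] = -4 + 7 = 3, A[1][2] + B[2][0] = 4 + 5 = 9) = 3 (attained at k = 1)
  C[1][1] = min over k of (A[1][0] + B[0][1] = 10 + 10 = 20, A[1][1] + B[1][1] = -4 + -5 = -9, A[1][2] + B[2][1] = 4 + -1 = 3) = -9 (attained at k = 1)
  C[1][2] = min over k of (A[1][0] + B[0][2] = 10 + -2 = 8, A[1][1] + B[1][2] = -4 + -4 = -8, A[1][2] + B[2][2] = 4 + -5 = -1) = -8 (attained at k = 1)
  C[2][0] = min over k of (A[2][0] + B[0][0] = 4 + 9 = 13, A[2][1] + B[1][0] = -5 + 7 = 2, A[2][2] + B[2][0] = 4 + 5 = 9) = 2 (attained at k = 1)
  C[2][1] = min over k of (A[2][0] + B[0][1] = 4 + 10 = 14, A[2][1] + B[1][1] = -5 + -5 = -10, A[2][2] + B[2][1] = 4 + -1 = 3) = -10 (attained at k = 1)
  C[2][2] = min over k of (A[2][0] + B[0][2] = 4 + -2 = 2, A[2][1] + B[1][2] = -5 + -4 = -9, A[2][2] + B[2][2] = 4 + -5 = -1) = -9 (attained at k = 1)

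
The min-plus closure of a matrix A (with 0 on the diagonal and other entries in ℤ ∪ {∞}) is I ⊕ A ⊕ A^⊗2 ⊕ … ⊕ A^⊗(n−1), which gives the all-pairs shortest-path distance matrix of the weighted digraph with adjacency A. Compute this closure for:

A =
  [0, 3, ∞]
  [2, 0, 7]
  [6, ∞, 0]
Closure =
  [0, 3, 10]
  [2, 0, 7]
  [6, 9, 0]

This is the Floyd-Warshall all-pairs shortest-path computation. For each intermediate vertex k = 0, 1, …, 2, update dist[i][j] ← min(dist[i][j], dist[i][k] + dist[k][j]). The final matrix gives, for each (i, j), the minimum total weight of any directed path from i to j (possibly empty when i = j).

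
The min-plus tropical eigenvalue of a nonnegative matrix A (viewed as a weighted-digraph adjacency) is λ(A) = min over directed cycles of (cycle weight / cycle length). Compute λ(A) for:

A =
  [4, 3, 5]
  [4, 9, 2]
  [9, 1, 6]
λ(A) = 3/2

Enumerate directed cycles and compute their means (weight / length). Sample:
  cycle 0 → 0: weight = 4, length = 1, mean = 4/1 ≈ 4.000
  cycle 1 → 1: weight = 9, length = 1, mean = 9/1 ≈ 9.000
  cycle 2 → 2: weight = 6, length = 1, mean = 6/1 ≈ 6.000
  cycle 0 → 1 → 0: weight = 7, length = 2, mean = 7/2 ≈ 3.500
  cycle 0 → 2 → 0: weight = 14, length = 2, mean = 14/2 ≈ 7.000
  cycle 1 → 0 → 1: weight = 7, length = 2, mean = 7/2 ≈ 3.500
Minimum mean = 1.500, attained e.g. along the cycle 1 → 2 → 1 with weight 3 and length 2. So λ(A) = 3/2 = 3/2.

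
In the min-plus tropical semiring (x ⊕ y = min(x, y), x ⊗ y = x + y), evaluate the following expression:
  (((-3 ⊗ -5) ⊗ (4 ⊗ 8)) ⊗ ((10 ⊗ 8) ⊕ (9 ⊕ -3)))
(((-3 ⊗ -5) ⊗ (4 ⊗ 8)) ⊗ ((10 ⊗ 8) ⊕ (9 ⊕ -3))) = 1

Expand innermost to outermost. Recall ⊕ takes the minimum of its arguments and ⊗ takes their sum. Working out the expression (((-3 ⊗ -5) ⊗ (4 ⊗ 8)) ⊗ ((10 ⊗ 8) ⊕ (9 ⊕ -3))) gives 1.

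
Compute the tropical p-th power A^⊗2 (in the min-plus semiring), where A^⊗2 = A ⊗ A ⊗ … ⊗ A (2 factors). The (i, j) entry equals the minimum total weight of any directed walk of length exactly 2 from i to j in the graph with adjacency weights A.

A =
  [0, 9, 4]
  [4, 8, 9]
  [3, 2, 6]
A^⊗2 =
  [0, 6, 4]
  [4, 11, 8]
  [3, 8, 7]

Each entry (A^⊗2)_ij equals the minimum over all length-2 walks i = v_0 → v_1 → … → v_2 = j of Σ_t A[v_t][v_{t+1}]. For example, for (i, j) = (0, 2) we minimise over 3 possible intermediate vertex sequences; the minimum is 4, attained along the walk 0 → 0 → 2.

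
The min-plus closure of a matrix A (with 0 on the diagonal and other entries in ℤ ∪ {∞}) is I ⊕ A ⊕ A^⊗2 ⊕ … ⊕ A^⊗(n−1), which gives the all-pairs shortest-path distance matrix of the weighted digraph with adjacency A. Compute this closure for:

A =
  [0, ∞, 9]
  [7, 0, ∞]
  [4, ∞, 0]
Closure =
  [0, ∞, 9]
  [7, 0, 16]
  [4, ∞, 0]

This is the Floyd-Warshall all-pairs shortest-path computation. For each intermediate vertex k = 0, 1, …, 2, update dist[i][j] ← min(dist[i][j], dist[i][k] + dist[k][j]). The final matrix gives, for each (i, j), the minimum total weight of any directed path from i to j (possibly empty when i = j).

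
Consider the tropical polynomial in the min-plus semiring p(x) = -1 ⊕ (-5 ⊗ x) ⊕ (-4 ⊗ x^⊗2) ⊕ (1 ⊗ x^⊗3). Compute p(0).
p(0) = -5

A tropical monomial a ⊗ x^⊗i evaluates to a + i · x. Evaluating each term at x = 0:
  Term 0 contributes -1 + 0 · 0 = -1
  Term 1 contributes -5 + 1 · 0 = -5
  Term 2 contributes -4 + 2 · 0 = -4
  Term 3 contributes 1 + 3 · 0 = 1
p(0) = ⊕ of these = min[-1, -5, -4, 1] = -5.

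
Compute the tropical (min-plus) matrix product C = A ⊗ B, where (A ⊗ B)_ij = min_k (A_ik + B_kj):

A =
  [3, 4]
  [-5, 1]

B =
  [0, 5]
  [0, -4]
A ⊗ B =
  [3, 0]
  [-5, -3]

Apply the min-plus product entry-by-entry:
  C[0][0] = min over k of (A[0][0] + B[0][0] = 3 + 0 = 3, A[0][1] + B[1][0] = 4 + 0 = 4) = 3 (attained at k = 0)
  C[0][1] = min over k of (A[0][0] + B[0][1] = 3 + 5 = 8, A[0][1] + B[1][1] = 4 + -4 = 0) = 0 (attained at k = 1)
  C[1][0] = min over k of (A[1][0] + B[0][0] = -5 + 0 = -5, A[1][1] + B[1][0] = 1 + 0 = 1) = -5 (attained at k = 0)
  C[1][1] = min over k of (A[1][0] + B[0][1] = -5 + 5 = 0, A[1][1] + B[1][1] = 1 + -4 = -3) = -3 (attained at k = 1)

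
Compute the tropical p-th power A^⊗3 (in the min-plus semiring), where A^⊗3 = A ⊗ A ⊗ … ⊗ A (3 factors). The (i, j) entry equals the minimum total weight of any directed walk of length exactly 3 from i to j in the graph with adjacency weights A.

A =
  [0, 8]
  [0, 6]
A^⊗3 =
  [0, 8]
  [0, 8]

Each entry (A^⊗3)_ij equals the minimum over all length-3 walks i = v_0 → v_1 → … → v_3 = j of Σ_t A[v_t][v_{t+1}]. For example, for (i, j) = (0, 1) we minimise over 4 possible intermediate vertex sequences; the minimum is 8, attained along the walk 0 → 0 → 0 → 1.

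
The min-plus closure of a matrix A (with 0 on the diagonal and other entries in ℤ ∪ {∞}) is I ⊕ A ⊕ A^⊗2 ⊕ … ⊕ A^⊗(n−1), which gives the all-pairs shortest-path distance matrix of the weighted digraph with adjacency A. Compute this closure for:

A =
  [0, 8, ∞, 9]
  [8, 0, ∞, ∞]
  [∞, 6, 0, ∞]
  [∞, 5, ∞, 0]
Closure =
  [0, 8, ∞, 9]
  [8, 0, ∞, 17]
  [14, 6, 0, 23]
  [13, 5, ∞, 0]

This is the Floyd-Warshall all-pairs shortest-path computation. For each intermediate vertex k = 0, 1, …, 3, update dist[i][j] ← min(dist[i][j], dist[i][k] + dist[k][j]). The final matrix gives, for each (i, j), the minimum total weight of any directed path from i to j (possibly empty when i = j).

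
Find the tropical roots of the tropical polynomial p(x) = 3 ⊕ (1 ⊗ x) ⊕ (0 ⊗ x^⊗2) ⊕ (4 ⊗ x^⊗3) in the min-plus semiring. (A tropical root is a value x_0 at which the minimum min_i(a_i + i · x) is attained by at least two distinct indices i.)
Roots: {-4, 1, 2}

Each tropical root is a break point of the lower envelope of the lines y = a_i + i · x (there are 4 lines, with slopes 0, 1, ..., 3). Only the lines that attain the minimum somewhere contribute to roots; other lines are dominated. Here the surviving (envelope) indices are i = 3, i = 2, i = 1, i = 0.
Intersections between consecutive envelope lines give the roots: for adjacent envelope indices i < j the intersection is x = (a_i − a_j) / (j − i). Reading off the sorted break points: {-4, 1, 2}.
Verification: at each break x_0, at least two indices attain the minimum of min_i(a_i + i · x_0).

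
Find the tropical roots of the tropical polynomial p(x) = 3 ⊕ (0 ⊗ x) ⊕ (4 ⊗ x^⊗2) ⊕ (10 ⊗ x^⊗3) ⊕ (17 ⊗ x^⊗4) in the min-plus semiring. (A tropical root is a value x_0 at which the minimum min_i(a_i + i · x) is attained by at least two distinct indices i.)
Roots: {-7, -6, -4, 3}

Each tropical root is a break point of the lower envelope of the lines y = a_i + i · x (there are 5 lines, with slopes 0, 1, ..., 4). Only the lines that attain the minimum somewhere contribute to roots; other lines are dominated. Here the surviving (envelope) indices are i = 4, i = 3, i = 2, i = 1, i = 0.
Intersections between consecutive envelope lines give the roots: for adjacent envelope indices i < j the intersection is x = (a_i − a_j) / (j − i). Reading off the sorted break points: {-7, -6, -4, 3}.
Verification: at each break x_0, at least two indices attain the minimum of min_i(a_i + i · x_0).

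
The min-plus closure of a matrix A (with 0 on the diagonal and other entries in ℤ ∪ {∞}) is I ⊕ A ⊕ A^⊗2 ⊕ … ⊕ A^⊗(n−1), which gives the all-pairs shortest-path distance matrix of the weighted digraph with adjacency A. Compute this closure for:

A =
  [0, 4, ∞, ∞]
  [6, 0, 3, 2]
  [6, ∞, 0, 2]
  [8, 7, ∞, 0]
Closure =
  [0, 4, 7, 6]
  [6, 0, 3, 2]
  [6, 9, 0, 2]
  [8, 7, 10, 0]

This is the Floyd-Warshall all-pairs shortest-path computation. For each intermediate vertex k = 0, 1, …, 3, update dist[i][j] ← min(dist[i][j], dist[i][k] + dist[k][j]). The final matrix gives, for each (i, j), the minimum total weight of any directed path from i to j (possibly empty when i = j).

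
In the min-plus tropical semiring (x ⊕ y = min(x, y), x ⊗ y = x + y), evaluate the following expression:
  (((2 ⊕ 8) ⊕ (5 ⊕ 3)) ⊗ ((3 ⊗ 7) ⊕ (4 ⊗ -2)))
(((2 ⊕ 8) ⊕ (5 ⊕ 3)) ⊗ ((3 ⊗ 7) ⊕ (4 ⊗ -2))) = 4

Expand innermost to outermost. Recall ⊕ takes the minimum of its arguments and ⊗ takes their sum. Working out the expression (((2 ⊕ 8) ⊕ (5 ⊕ 3)) ⊗ ((3 ⊗ 7) ⊕ (4 ⊗ -2))) gives 4.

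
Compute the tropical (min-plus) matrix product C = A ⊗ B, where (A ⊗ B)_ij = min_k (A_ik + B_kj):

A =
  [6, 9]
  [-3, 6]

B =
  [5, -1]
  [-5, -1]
A ⊗ B =
  [4, 5]
  [1, -4]

Apply the min-plus product entry-by-entry:
  C[0][0] = min over k of (A[0][0] + B[0][0] = 6 + 5 = 11, A[0][1] + B[1][0] = 9 + -5 = 4) = 4 (attained at k = 1)
  C[0][1] = min over k of (A[0][0] + B[0][1] = 6 + -1 = 5, A[0][1] + B[1][1] = 9 + -1 = 8) = 5 (attained at k = 0)
  C[1][0] = min over k of (A[1][0] + B[0][0] = -3 + 5 = 2, A[1][1] + B[1][0] = 6 + -5 = 1) = 1 (attained at k = 1)
  C[1][1] = min over k of (A[1][0] + B[0][1] = -3 + -1 = -4, A[1][1] + B[1][1] = 6 + -1 = 5) = -4 (attained at k = 0)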